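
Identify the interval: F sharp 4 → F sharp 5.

F to F is the same letter name, plus an octave, so the interval is some kind of octave.
Counting semitones, F#4→F#5 is 12, which is the perfect octave.

P8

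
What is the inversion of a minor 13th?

First reduce the compound minor thirteenth to its simple form, a minor sixth.
Inverted interval numbers add to nine, so a sixth pairs with a third (6 + 3 = 9).
Quality inverts too: minor becomes major. That makes the inversion a major third.

major third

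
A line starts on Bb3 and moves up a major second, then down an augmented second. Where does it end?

Bbb3

Up a major second from Bb3: C4 (2 semitones up).
C4 down an augmented second → Bbb3 (3 semitones).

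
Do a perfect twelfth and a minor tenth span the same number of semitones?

A perfect twelfth spans 19 semitones; a minor tenth spans 15 semitones. They differ by 4.

No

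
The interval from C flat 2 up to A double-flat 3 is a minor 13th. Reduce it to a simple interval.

Subtracting seven from the interval number removes an octave: 13 − 7 = 6.
So a minor thirteenth is an octave plus a minor sixth. The quality is unchanged.

m6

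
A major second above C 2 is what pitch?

The second takes the letter from C up to D.
Moving 2 semitones up from C2 (the size of a major second) reaches D2.

D 2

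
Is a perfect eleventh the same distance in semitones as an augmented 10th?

Yes

A perfect eleventh = 17 semitones = an augmented tenth; enharmonically equal.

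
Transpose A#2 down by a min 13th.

C##1

Counting six letter names plus an octave down from A lands on C.
Moving 20 semitones down from A#2 (the size of a minor thirteenth) reaches C##1.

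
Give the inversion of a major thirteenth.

minor 3rd

First reduce the compound major thirteenth to its simple form, a major sixth.
Interval numbers invert to sum to nine: 6 + 3 = 9, so a sixth inverts to a third.
Quality inverts too: major becomes minor. That makes the inversion a minor third.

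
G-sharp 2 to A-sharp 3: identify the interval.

G to A spans two letter names (G-A), plus an octave — that makes it a ninth of some quality.
G#2 to A#3 is 14 semitones, matching the major ninth exactly, so the quality is major.
(Equivalently, a compound major second: a major second plus an octave.)

major 9th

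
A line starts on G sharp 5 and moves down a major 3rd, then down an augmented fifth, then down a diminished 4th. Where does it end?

G#5 down a major third → E5 (4 semitones).
Down an augmented fifth from E5: Ab4 (8 semitones down).
A diminished fourth down from Ab4 is E4.

E 4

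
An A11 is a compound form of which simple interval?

A4

Each octave removed subtracts seven from the number: 11 − 7 = 4.
So an augmented eleventh is an octave plus an augmented fourth. The quality is unchanged.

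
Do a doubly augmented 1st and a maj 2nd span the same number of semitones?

Yes

A doubly augmented unison spans 2 semitones, and a major second also spans 2 semitones — they're enharmonic.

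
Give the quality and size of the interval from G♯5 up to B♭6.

diminished tenth

G to B spans three letter names (G-A-B), plus an octave — that makes it a tenth of some quality.
G#5 to Bb6 spans 14 semitones — two semitones narrower than the major tenth (16) — giving a diminished tenth.
(Equivalently, a compound diminished third: a diminished third plus an octave.)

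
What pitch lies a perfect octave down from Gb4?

Gb3

The letter stays G (same as the start), shifted an octave down.
A perfect octave spans 12 semitones, so from Gb4 the target pitch is Gb3.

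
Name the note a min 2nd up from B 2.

C 3

Two letter names up from B: C.
A minor second spans 1 semitone, so from B2 the target pitch is C3.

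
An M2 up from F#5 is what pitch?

G#5

Two letter names up from F: G.
A major second spans 2 semitones, so from F#5 the target pitch is G#5.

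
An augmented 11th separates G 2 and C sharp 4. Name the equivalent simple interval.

augmented 4th

Subtracting seven from the interval number removes an octave: 11 − 7 = 4.
That makes an augmented eleventh a compound augmented fourth — an octave plus an augmented fourth.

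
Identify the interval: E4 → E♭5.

E to E is the same letter name, plus an octave: an octave.
A perfect octave would be 12 semitones; E4 to Eb5 is 11, one semitone narrower, so the interval is diminished.

diminished octave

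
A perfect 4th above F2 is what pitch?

The fourth takes the letter from F up to B.
A perfect fourth is 5 semitones; 5 semitones up from F2 gives Bb2.

Bb2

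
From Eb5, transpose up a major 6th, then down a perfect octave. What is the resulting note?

C5

Up a major sixth from Eb5: C6 (9 semitones up).
C6 down a perfect octave → C5 (12 semitones).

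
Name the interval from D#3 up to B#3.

major sixth

D to B spans six letter names (D-E-F-G-A-B): a sixth.
Counting semitones, D#3→B#3 is 9, which is the major sixth.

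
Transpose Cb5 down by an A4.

Gbb4

Counting four letter names down from C lands on G.
An augmented fourth spans 6 semitones, so from Cb5 the target pitch is Gbb4.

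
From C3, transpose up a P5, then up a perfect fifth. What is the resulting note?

C3 up a perfect fifth → G3 (7 semitones).
A perfect fifth up from G3 is D4.

D4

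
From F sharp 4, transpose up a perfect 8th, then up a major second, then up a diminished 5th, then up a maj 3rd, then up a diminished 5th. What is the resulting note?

A perfect octave up from F#4 is F#5.
Up a major second from F#5: G#5 (2 semitones up).
Up a diminished fifth from G#5: D6 (6 semitones up).
D6 up a major third → F#6 (4 semitones).
F#6 up a diminished fifth → C7 (6 semitones).

C 7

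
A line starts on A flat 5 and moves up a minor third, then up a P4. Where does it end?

A minor third up from Ab5 is Cb6.
Cb6 up a perfect fourth → Fb6 (5 semitones).

F flat 6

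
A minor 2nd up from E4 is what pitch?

F4

The second takes the letter from E up to F.
A minor second spans 1 semitone, so from E4 the target pitch is F4.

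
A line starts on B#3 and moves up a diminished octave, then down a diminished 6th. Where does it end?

D##4

B#3 up a diminished octave → B4 (11 semitones).
A diminished sixth down from B4 is D##4.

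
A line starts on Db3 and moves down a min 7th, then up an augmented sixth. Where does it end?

C#3

Db3 down a minor seventh → Eb2 (10 semitones).
An augmented sixth up from Eb2 is C#3.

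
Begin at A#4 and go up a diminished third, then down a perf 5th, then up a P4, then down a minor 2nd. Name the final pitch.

A#4 up a diminished third → C5 (2 semitones).
C5 down a perfect fifth → F4 (7 semitones).
A perfect fourth up from F4 is Bb4.
A minor second down from Bb4 is A4.

A4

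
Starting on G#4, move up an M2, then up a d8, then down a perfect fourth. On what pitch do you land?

E5

G#4 up a major second → A#4 (2 semitones).
A#4 up a diminished octave → A5 (11 semitones).
A5 down a perfect fourth → E5 (5 semitones).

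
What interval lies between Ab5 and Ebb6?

diminished fifth

A to E spans five letter names (A-B-C-D-E), so the interval is some kind of fifth.
Ab5 to Ebb6 spans 6 semitones — one semitone narrower than the perfect fifth (7) — giving a diminished fifth.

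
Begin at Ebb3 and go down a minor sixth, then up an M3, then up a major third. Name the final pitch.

D3

Down a minor sixth from Ebb3: Gb2 (8 semitones down).
A major third up from Gb2 is Bb2.
Bb2 up a major third → D3 (4 semitones).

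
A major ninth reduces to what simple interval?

M2

Subtracting seven from the interval number removes an octave: 9 − 7 = 2.
That makes a major ninth a compound major second — an octave plus a major second.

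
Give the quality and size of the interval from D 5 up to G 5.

D to G spans four letter names (D-E-F-G), so the interval is some kind of fourth.
The perfect fourth spans 5 semitones, and D5 to G5 is exactly 5 semitones — so this is a perfect fourth.

P4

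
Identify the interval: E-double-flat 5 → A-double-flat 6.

perfect 11th

E to A spans four letter names (E-F-G-A), plus an octave: an eleventh.
The perfect eleventh spans 17 semitones, and Ebb5 to Abb6 is exactly 17 semitones — so this is a perfect eleventh.
(Equivalently, a compound perfect fourth: a perfect fourth plus an octave.)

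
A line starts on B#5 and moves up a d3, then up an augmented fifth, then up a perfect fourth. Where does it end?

D#7

Up a diminished third from B#5: D6 (2 semitones up).
D6 up an augmented fifth → A#6 (8 semitones).
Up a perfect fourth from A#6: D#7 (5 semitones up).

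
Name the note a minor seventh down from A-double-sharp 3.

Seven letter names down from A: B.
Moving 10 semitones down from A##3 (the size of a minor seventh) reaches B##2.

B-double-sharp 2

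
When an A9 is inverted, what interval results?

diminished seventh

First reduce the compound augmented ninth to its simple form, an augmented second.
The rule of nine gives the new number: 9 − 2 = 7, so a second becomes a seventh.
Quality inverts too: augmented becomes diminished. That makes the inversion a diminished seventh.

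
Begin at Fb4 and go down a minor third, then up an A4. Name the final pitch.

Fb4 down a minor third → Db4 (3 semitones).
Up an augmented fourth from Db4: G4 (6 semitones up).

G4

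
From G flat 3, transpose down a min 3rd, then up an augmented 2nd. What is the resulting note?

Down a minor third from Gb3: Eb3 (3 semitones down).
Eb3 up an augmented second → F#3 (3 semitones).

F sharp 3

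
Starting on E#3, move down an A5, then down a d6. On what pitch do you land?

C##2

E#3 down an augmented fifth → A2 (8 semitones).
Down a diminished sixth from A2: C##2 (7 semitones down).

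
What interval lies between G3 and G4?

perfect octave

G to G is the same letter name, plus an octave: an octave.
G3 to G4 is 12 semitones, matching the perfect octave exactly, so the quality is perfect.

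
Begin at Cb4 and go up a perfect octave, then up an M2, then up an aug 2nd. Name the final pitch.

Cb4 up a perfect octave → Cb5 (12 semitones).
Up a major second from Cb5: Db5 (2 semitones up).
An augmented second up from Db5 is E5.

E5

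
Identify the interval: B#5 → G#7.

minor 13th

B to G spans six letter names (B-C-D-E-F-G), plus an octave, so the interval is some kind of thirteenth.
B#5 to G#7 is 20 semitones, a half step short of the major thirteenth (21), so this is minor.
(Equivalently, a compound minor sixth: a minor sixth plus an octave.)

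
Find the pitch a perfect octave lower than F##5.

F##4

The letter stays F (same as the start), shifted an octave down.
A perfect octave is 12 semitones; 12 semitones down from F##5 gives F##4.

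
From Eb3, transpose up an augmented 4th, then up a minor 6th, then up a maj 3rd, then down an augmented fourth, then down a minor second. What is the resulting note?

Eb3 up an augmented fourth → A3 (6 semitones).
A minor sixth up from A3 is F4.
Up a major third from F4: A4 (4 semitones up).
Down an augmented fourth from A4: Eb4 (6 semitones down).
Eb4 down a minor second → D4 (1 semitone).

D4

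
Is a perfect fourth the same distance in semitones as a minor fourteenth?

No

A perfect fourth is 5 semitones but a minor fourteenth is 22 semitones — different sizes.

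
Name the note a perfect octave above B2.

B3

The letter stays B (same as the start), shifted an octave up.
Moving 12 semitones up from B2 (the size of a perfect octave) reaches B3.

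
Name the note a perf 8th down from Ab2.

Ab1

For an octave the letter name doesn't change: still A, an octave down.
Moving 12 semitones down from Ab2 (the size of a perfect octave) reaches Ab1.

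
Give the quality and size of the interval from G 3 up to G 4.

G to G is the same letter name, plus an octave — that makes it an octave of some quality.
Counting semitones, G3→G4 is 12, which is the perfect octave.

P8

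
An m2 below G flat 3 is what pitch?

F 3

The second takes the letter from G down to F.
A minor second spans 1 semitone, so from Gb3 the target pitch is F3.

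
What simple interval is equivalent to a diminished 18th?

Each octave removed subtracts seven from the number: 18 − 14 = 4.
That makes a diminished eighteenth a compound diminished fourth — 2 octaves plus a diminished fourth.

diminished fourth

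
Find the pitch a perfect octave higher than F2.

An octave keeps the letter name F, an octave up from F.
A perfect octave spans 12 semitones, so from F2 the target pitch is F3.

F3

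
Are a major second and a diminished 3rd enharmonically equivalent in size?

Yes

A major second = 2 semitones = a diminished third; enharmonically equal.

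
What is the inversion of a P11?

First reduce the compound perfect eleventh to its simple form, a perfect fourth.
The rule of nine gives the new number: 9 − 4 = 5, so a fourth becomes a fifth.
And perfect stays perfect under inversion, so we get a perfect fifth.

perfect 5th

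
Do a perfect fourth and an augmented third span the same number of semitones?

A perfect fourth = 5 semitones = an augmented third; enharmonically equal.

Yes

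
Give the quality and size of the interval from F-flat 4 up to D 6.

augmented thirteenth

F to D spans six letter names (F-G-A-B-C-D), plus an octave: a thirteenth.
A major thirteenth would be 21 semitones; Fb4 to D6 is 22, one semitone wider, so the interval is augmented.
(Equivalently, a compound augmented sixth: an augmented sixth plus an octave.)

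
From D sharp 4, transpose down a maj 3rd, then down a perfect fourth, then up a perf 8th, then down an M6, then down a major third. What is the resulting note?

A major third down from D#4 is B3.
A perfect fourth down from B3 is F#3.
F#3 up a perfect octave → F#4 (12 semitones).
Down a major sixth from F#4: A3 (9 semitones down).
A major third down from A3 is F3.

F 3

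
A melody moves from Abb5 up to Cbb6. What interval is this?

minor third

A to C spans three letter names (A-B-C): a third.
Abb5 to Cbb6 is 3 semitones, a half step short of the major third (4), so this is minor.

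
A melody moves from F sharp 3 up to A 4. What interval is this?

minor 10th

F to A spans three letter names (F-G-A), plus an octave — that makes it a tenth of some quality.
F#3 to A4 is 15 semitones, a half step short of the major tenth (16), so this is minor.
(Equivalently, a compound minor third: a minor third plus an octave.)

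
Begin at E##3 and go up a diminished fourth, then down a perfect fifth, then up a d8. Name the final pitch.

D4

E##3 up a diminished fourth → A#3 (4 semitones).
A#3 down a perfect fifth → D#3 (7 semitones).
Up a diminished octave from D#3: D4 (11 semitones up).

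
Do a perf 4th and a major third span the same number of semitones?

A perfect fourth is 5 semitones but a major third is 4 semitones — different sizes.

No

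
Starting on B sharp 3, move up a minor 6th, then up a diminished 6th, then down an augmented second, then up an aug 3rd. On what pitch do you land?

Up a minor sixth from B#3: G#4 (8 semitones up).
G#4 up a diminished sixth → Eb5 (7 semitones).
An augmented second down from Eb5 is Dbb5.
An augmented third up from Dbb5 is F5.

F 5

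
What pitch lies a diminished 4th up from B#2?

The fourth takes the letter from B up to E.
Moving 4 semitones up from B#2 (the size of a diminished fourth) reaches E3.

E3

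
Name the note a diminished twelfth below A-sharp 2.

D-double-sharp 1

The twelfth's letter: A down five letter names plus an octave → D.
A diminished twelfth spans 18 semitones, so from A#2 the target pitch is D##1.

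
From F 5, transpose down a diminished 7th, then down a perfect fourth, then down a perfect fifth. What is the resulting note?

Down a diminished seventh from F5: G#4 (9 semitones down).
A perfect fourth down from G#4 is D#4.
D#4 down a perfect fifth → G#3 (7 semitones).

G sharp 3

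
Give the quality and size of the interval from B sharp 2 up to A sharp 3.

B to A spans seven letter names (B-C-D-E-F-G-A), so the interval is some kind of seventh.
At 10 semitones, B#2→A#3 falls one short of a major seventh: minor.

m7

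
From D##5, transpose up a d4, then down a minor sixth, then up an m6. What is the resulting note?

A diminished fourth up from D##5 is G#5.
Down a minor sixth from G#5: B#4 (8 semitones down).
Up a minor sixth from B#4: G#5 (8 semitones up).

G#5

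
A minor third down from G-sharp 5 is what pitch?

E-sharp 5

Counting three letter names down from G lands on E.
Moving 3 semitones down from G#5 (the size of a minor third) reaches E#5.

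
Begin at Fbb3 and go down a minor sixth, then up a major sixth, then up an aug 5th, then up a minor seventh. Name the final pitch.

Bb4

Down a minor sixth from Fbb3: Abb2 (8 semitones down).
Up a major sixth from Abb2: Fb3 (9 semitones up).
Up an augmented fifth from Fb3: C4 (8 semitones up).
C4 up a minor seventh → Bb4 (10 semitones).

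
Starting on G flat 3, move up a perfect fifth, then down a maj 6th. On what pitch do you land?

F flat 3

Gb3 up a perfect fifth → Db4 (7 semitones).
A major sixth down from Db4 is Fb3.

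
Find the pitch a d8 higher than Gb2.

For an octave the letter name doesn't change: still G, an octave up.
A diminished octave is 11 semitones; 11 semitones up from Gb2 gives Gbb3.

Gbb3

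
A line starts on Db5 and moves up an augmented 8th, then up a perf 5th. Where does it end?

A6

Db5 up an augmented octave → D6 (13 semitones).
Up a perfect fifth from D6: A6 (7 semitones up).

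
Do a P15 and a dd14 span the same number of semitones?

No

A perfect fifteenth is 24 semitones but a doubly diminished fourteenth is 20 semitones — different sizes.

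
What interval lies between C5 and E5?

major 3rd

C to E spans three letter names (C-D-E), so the interval is some kind of third.
Counting semitones, C5→E5 is 4, which is the major third.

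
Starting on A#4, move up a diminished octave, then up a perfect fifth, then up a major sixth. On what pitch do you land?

A diminished octave up from A#4 is A5.
A5 up a perfect fifth → E6 (7 semitones).
A major sixth up from E6 is C#7.

C#7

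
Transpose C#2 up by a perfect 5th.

The fifth takes the letter from C up to G.
A perfect fifth spans 7 semitones, so from C#2 the target pitch is G#2.

G#2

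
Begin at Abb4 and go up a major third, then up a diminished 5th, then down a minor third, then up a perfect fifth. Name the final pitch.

Up a major third from Abb4: Cb5 (4 semitones up).
Cb5 up a diminished fifth → Gbb5 (6 semitones).
A minor third down from Gbb5 is Ebb5.
Up a perfect fifth from Ebb5: Bbb5 (7 semitones up).

Bbb5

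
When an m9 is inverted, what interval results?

M7

First reduce the compound minor ninth to its simple form, a minor second.
Interval numbers invert to sum to nine: 2 + 7 = 9, so a second inverts to a seventh.
And minor becomes major under inversion, so we get a major seventh.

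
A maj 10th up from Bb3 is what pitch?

Three letters up from B (plus an octave) reaches D.
A major tenth spans 16 semitones, so from Bb3 the target pitch is D5.

D5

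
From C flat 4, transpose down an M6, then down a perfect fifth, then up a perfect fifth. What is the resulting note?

Cb4 down a major sixth → Ebb3 (9 semitones).
Down a perfect fifth from Ebb3: Abb2 (7 semitones down).
Abb2 up a perfect fifth → Ebb3 (7 semitones).

E double-flat 3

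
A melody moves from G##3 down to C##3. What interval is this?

perfect 5th

Descending from G##3 to C##3 is the same interval as ascending C##3 to G##3.
C to G spans five letter names (C-D-E-F-G), so the interval is some kind of fifth.
Counting semitones, C##3→G##3 is 7, which is the perfect fifth.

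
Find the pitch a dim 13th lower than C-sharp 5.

E-double-sharp 3

The thirteenth's letter: C down six letter names plus an octave → E.
A diminished thirteenth spans 19 semitones, so from C#5 the target pitch is E##3.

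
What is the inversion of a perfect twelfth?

First reduce the compound perfect twelfth to its simple form, a perfect fifth.
The rule of nine gives the new number: 9 − 5 = 4, so a fifth becomes a fourth.
Quality inverts too: perfect stays perfect. That makes the inversion a perfect fourth.

perfect 4th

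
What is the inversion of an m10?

major sixth

First reduce the compound minor tenth to its simple form, a minor third.
The rule of nine gives the new number: 9 − 3 = 6, so a third becomes a sixth.
Quality inverts too: minor becomes major. That makes the inversion a major sixth.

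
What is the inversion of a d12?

augmented fourth

First reduce the compound diminished twelfth to its simple form, a diminished fifth.
The rule of nine gives the new number: 9 − 5 = 4, so a fifth becomes a fourth.
And diminished becomes augmented under inversion, so we get an augmented fourth.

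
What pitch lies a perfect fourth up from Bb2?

Eb3

Four letter names up from B: E.
A perfect fourth is 5 semitones; 5 semitones up from Bb2 gives Eb3.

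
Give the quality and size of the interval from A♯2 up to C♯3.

minor third

A to C spans three letter names (A-B-C) — that makes it a third of some quality.
At 3 semitones, A#2→C#3 falls one short of a major third: minor.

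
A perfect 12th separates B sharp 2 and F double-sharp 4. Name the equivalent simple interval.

Take out an octave (7 from the number): 12 − 7 = 5.
So a perfect twelfth is an octave plus a perfect fifth. The quality is unchanged.

perfect fifth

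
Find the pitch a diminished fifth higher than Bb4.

Fb5

The fifth takes the letter from B up to F.
A diminished fifth is 6 semitones; 6 semitones up from Bb4 gives Fb5.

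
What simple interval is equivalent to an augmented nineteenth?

Each octave removed subtracts seven from the number: 19 − 14 = 5.
So an augmented nineteenth is 2 octaves plus an augmented fifth. The quality is unchanged.

augmented fifth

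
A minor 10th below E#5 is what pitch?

Three letters down from E (plus an octave) reaches C.
A minor tenth is 15 semitones; 15 semitones down from E#5 gives C##4.

C##4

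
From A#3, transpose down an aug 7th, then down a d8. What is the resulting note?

B1

An augmented seventh down from A#3 is Bb2.
Down a diminished octave from Bb2: B1 (11 semitones down).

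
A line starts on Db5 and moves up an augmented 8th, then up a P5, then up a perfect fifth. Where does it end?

E7

Db5 up an augmented octave → D6 (13 semitones).
A perfect fifth up from D6 is A6.
Up a perfect fifth from A6: E7 (7 semitones up).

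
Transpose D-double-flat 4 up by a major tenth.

F-flat 5

The tenth's letter: D up three letter names plus an octave → F.
A major tenth spans 16 semitones, so from Dbb4 the target pitch is Fb5.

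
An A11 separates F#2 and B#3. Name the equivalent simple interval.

augmented 4th

Take out an octave (7 from the number): 11 − 7 = 4.
Quality carries through unchanged, so the simple form is an augmented fourth.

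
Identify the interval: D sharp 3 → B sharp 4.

major thirteenth

D to B spans six letter names (D-E-F-G-A-B), plus an octave, so the interval is some kind of thirteenth.
The major thirteenth spans 21 semitones, and D#3 to B#4 is exactly 21 semitones — so this is a major thirteenth.
(Equivalently, a compound major sixth: a major sixth plus an octave.)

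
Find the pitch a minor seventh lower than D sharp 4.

E sharp 3

Seven letter names down from D: E.
A minor seventh is 10 semitones; 10 semitones down from D#4 gives E#3.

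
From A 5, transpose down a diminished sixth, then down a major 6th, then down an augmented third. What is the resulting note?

Down a diminished sixth from A5: C##5 (7 semitones down).
Down a major sixth from C##5: E#4 (9 semitones down).
Down an augmented third from E#4: C4 (5 semitones down).

C 4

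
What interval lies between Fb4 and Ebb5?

minor 7th

F to E spans seven letter names (F-G-A-B-C-D-E): a seventh.
At 10 semitones, Fb4→Ebb5 falls one short of a major seventh: minor.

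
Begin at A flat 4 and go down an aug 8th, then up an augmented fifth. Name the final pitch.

E flat 4

An augmented octave down from Ab4 is Abb3.
Up an augmented fifth from Abb3: Eb4 (8 semitones up).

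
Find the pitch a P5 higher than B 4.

F-sharp 5

Counting five letter names up from B lands on F.
Moving 7 semitones up from B4 (the size of a perfect fifth) reaches F#5.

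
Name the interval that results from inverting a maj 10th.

m6

First reduce the compound major tenth to its simple form, a major third.
The rule of nine gives the new number: 9 − 3 = 6, so a third becomes a sixth.
The quality also flips — major becomes minor — giving a minor sixth.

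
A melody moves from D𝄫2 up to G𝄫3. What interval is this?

D to G spans four letter names (D-E-F-G), plus an octave — that makes it an eleventh of some quality.
Counting semitones, Dbb2→Gbb3 is 17, which is the perfect eleventh.
(Equivalently, a compound perfect fourth: a perfect fourth plus an octave.)

perfect 11th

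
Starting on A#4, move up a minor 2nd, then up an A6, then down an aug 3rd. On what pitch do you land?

E5

A#4 up a minor second → B4 (1 semitone).
Up an augmented sixth from B4: G##5 (10 semitones up).
An augmented third down from G##5 is E5.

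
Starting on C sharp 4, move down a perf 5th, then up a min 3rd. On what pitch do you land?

Down a perfect fifth from C#4: F#3 (7 semitones down).
Up a minor third from F#3: A3 (3 semitones up).

A 3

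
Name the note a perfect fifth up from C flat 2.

G flat 2

Five letter names up from C: G.
A perfect fifth spans 7 semitones, so from Cb2 the target pitch is Gb2.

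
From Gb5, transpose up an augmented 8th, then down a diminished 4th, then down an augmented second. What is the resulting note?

An augmented octave up from Gb5 is G6.
G6 down a diminished fourth → D#6 (4 semitones).
Down an augmented second from D#6: C6 (3 semitones down).

C6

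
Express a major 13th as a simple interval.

major sixth

Each octave removed subtracts seven from the number: 13 − 7 = 6.
So a major thirteenth is an octave plus a major sixth. The quality is unchanged.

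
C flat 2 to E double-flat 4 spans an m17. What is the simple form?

Subtracting seven from the interval number removes an octave: 17 − 14 = 3.
Quality carries through unchanged, so the simple form is a minor third.

m3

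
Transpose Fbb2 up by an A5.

The fifth takes the letter from F up to C.
An augmented fifth is 8 semitones; 8 semitones up from Fbb2 gives Cb3.

Cb3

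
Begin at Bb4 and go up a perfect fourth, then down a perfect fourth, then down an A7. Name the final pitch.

Cbb4

Up a perfect fourth from Bb4: Eb5 (5 semitones up).
A perfect fourth down from Eb5 is Bb4.
Down an augmented seventh from Bb4: Cbb4 (12 semitones down).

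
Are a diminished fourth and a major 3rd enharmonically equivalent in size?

Both span 4 semitones: a diminished fourth and a major third are the same chromatic distance.

Yes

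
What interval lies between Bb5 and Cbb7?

diminished ninth

B to C spans two letter names (B-C), plus an octave, so the interval is some kind of ninth.
Bb5 to Cbb7 spans 12 semitones — two semitones narrower than the major ninth (14) — giving a diminished ninth.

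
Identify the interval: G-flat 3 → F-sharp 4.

augmented seventh

G to F spans seven letter names (G-A-B-C-D-E-F), so the interval is some kind of seventh.
The major seventh is 11 semitones; here we have 12, one semitone wider: augmented.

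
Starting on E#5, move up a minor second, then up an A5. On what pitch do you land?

Up a minor second from E#5: F#5 (1 semitone up).
Up an augmented fifth from F#5: C##6 (8 semitones up).

C##6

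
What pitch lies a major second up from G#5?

Counting two letter names up from G lands on A.
A major second spans 2 semitones, so from G#5 the target pitch is A#5.

A#5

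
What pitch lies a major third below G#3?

Counting three letter names down from G lands on E.
Moving 4 semitones down from G#3 (the size of a major third) reaches E3.

E3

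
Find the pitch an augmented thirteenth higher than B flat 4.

The thirteenth's letter: B up six letter names plus an octave → G.
Moving 22 semitones up from Bb4 (the size of an augmented thirteenth) reaches G#6.

G sharp 6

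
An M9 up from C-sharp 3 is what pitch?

D-sharp 4

Counting two letter names plus an octave up from C lands on D.
Moving 14 semitones up from C#3 (the size of a major ninth) reaches D#4.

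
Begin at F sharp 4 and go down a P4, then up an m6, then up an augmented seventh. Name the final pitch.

F#4 down a perfect fourth → C#4 (5 semitones).
A minor sixth up from C#4 is A4.
A4 up an augmented seventh → G##5 (12 semitones).

G double-sharp 5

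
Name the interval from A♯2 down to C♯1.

Descending from A#2 to C#1 is the same interval as ascending C#1 to A#2.
C to A spans six letter names (C-D-E-F-G-A), plus an octave — that makes it a thirteenth of some quality.
The major thirteenth spans 21 semitones, and C#1 to A#2 is exactly 21 semitones — so this is a major thirteenth.
(Equivalently, a compound major sixth: a major sixth plus an octave.)

major thirteenth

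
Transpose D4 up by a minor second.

Eb4

The second takes the letter from D up to E.
A minor second spans 1 semitone, so from D4 the target pitch is Eb4.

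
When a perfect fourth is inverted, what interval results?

Interval numbers invert to sum to nine: 4 + 5 = 9, so a fourth inverts to a fifth.
And perfect stays perfect under inversion, so we get a perfect fifth.

perfect 5th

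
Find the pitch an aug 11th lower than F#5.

Four letters down from F (plus an octave) reaches C.
An augmented eleventh is 18 semitones; 18 semitones down from F#5 gives C4.

C4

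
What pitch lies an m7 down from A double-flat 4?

Seven letter names down from A: B.
A minor seventh is 10 semitones; 10 semitones down from Abb4 gives Bbb3.

B double-flat 3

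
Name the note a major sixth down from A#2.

C#2

The sixth takes the letter from A down to C.
A major sixth spans 9 semitones, so from A#2 the target pitch is C#2.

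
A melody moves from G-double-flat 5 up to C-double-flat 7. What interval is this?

perfect eleventh

G to C spans four letter names (G-A-B-C), plus an octave: an eleventh.
Gbb5 to Cbb7 is 17 semitones, matching the perfect eleventh exactly, so the quality is perfect.
(Equivalently, a compound perfect fourth: a perfect fourth plus an octave.)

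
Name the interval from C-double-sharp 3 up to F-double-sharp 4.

C to F spans four letter names (C-D-E-F), plus an octave — that makes it an eleventh of some quality.
C##3 to F##4 is 17 semitones, matching the perfect eleventh exactly, so the quality is perfect.
(Equivalently, a compound perfect fourth: a perfect fourth plus an octave.)

perfect eleventh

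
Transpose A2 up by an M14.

Seven letters up from A (plus an octave) reaches G.
A major fourteenth is 23 semitones; 23 semitones up from A2 gives G#4.

G#4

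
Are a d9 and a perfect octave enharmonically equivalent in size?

Both span 12 semitones: a diminished ninth and a perfect octave are the same chromatic distance.

Yes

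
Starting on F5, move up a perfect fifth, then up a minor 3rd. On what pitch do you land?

Eb6

Up a perfect fifth from F5: C6 (7 semitones up).
Up a minor third from C6: Eb6 (3 semitones up).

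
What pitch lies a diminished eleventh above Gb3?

Cbb5

The eleventh's letter: G up four letter names plus an octave → C.
A diminished eleventh is 16 semitones; 16 semitones up from Gb3 gives Cbb5.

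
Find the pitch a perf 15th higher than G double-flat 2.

A fifteenth keeps the letter name G, two octaves up from G.
A perfect fifteenth spans 24 semitones, so from Gbb2 the target pitch is Gbb4.

G double-flat 4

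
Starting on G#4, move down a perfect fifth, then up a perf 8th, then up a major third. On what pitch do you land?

E#5

A perfect fifth down from G#4 is C#4.
A perfect octave up from C#4 is C#5.
A major third up from C#5 is E#5.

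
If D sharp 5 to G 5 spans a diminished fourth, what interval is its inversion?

A5

Inverted interval numbers add to nine, so a fourth pairs with a fifth (4 + 5 = 9).
And diminished becomes augmented under inversion, so we get an augmented fifth.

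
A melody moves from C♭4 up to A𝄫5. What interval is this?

minor thirteenth

C to A spans six letter names (C-D-E-F-G-A), plus an octave — that makes it a thirteenth of some quality.
At 20 semitones, Cb4→Abb5 falls one short of a major thirteenth: minor.
(Equivalently, a compound minor sixth: a minor sixth plus an octave.)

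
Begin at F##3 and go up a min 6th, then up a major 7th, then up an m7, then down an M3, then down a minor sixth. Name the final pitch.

A minor sixth up from F##3 is D#4.
A major seventh up from D#4 is C##5.
Up a minor seventh from C##5: B#5 (10 semitones up).
Down a major third from B#5: G#5 (4 semitones down).
G#5 down a minor sixth → B#4 (8 semitones).

B#4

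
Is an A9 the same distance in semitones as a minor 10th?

An augmented ninth = 15 semitones = a minor tenth; enharmonically equal.

Yes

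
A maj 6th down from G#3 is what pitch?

B2

Six letter names down from G: B.
A major sixth is 9 semitones; 9 semitones down from G#3 gives B2.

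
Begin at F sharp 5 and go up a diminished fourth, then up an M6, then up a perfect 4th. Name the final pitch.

F#5 up a diminished fourth → Bb5 (4 semitones).
Bb5 up a major sixth → G6 (9 semitones).
A perfect fourth up from G6 is C7.

C 7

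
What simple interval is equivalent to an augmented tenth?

augmented 3rd

Subtracting seven from the interval number removes an octave: 10 − 7 = 3.
Quality carries through unchanged, so the simple form is an augmented third.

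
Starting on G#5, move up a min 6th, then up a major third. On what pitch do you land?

A minor sixth up from G#5 is E6.
Up a major third from E6: G#6 (4 semitones up).

G#6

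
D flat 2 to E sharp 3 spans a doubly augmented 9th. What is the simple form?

doubly augmented second

Subtracting seven from the interval number removes an octave: 9 − 7 = 2.
So a doubly augmented ninth is an octave plus a doubly augmented second. The quality is unchanged.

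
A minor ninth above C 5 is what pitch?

D-flat 6

The ninth's letter: C up two letter names plus an octave → D.
A minor ninth is 13 semitones; 13 semitones up from C5 gives Db6.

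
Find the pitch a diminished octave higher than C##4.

The letter stays C (same as the start), shifted an octave up.
A diminished octave is 11 semitones; 11 semitones up from C##4 gives C#5.

C#5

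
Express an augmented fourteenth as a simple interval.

Subtracting seven from the interval number removes an octave: 14 − 7 = 7.
Quality carries through unchanged, so the simple form is an augmented seventh.

A7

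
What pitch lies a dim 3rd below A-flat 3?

The third takes the letter from A down to F.
Moving 2 semitones down from Ab3 (the size of a diminished third) reaches F#3.

F-sharp 3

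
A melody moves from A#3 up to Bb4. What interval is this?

A to B spans two letter names (A-B), plus an octave, so the interval is some kind of ninth.
The major ninth is 14 semitones; here we have 12, two semitones narrower: diminished.

diminished ninth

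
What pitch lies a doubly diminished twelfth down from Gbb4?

The twelfth's letter: G down five letter names plus an octave → C.
A doubly diminished twelfth is 17 semitones; 17 semitones down from Gbb4 gives C3.

C3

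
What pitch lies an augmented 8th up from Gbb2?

The letter stays G (same as the start), shifted an octave up.
An augmented octave is 13 semitones; 13 semitones up from Gbb2 gives Gb3.

Gb3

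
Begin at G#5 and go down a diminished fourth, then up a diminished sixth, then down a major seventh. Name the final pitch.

C5

G#5 down a diminished fourth → D##5 (4 semitones).
A diminished sixth up from D##5 is B5.
A major seventh down from B5 is C5.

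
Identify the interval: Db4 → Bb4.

D to B spans six letter names (D-E-F-G-A-B), so the interval is some kind of sixth.
Counting semitones, Db4→Bb4 is 9, which is the major sixth.

major sixth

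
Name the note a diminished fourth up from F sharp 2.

B flat 2

Four letter names up from F: B.
A diminished fourth is 4 semitones; 4 semitones up from F#2 gives Bb2.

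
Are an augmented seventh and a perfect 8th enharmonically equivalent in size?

An augmented seventh = 12 semitones = a perfect octave; enharmonically equal.

Yes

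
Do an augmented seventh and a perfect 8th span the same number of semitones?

Yes

An augmented seventh = 12 semitones = a perfect octave; enharmonically equal.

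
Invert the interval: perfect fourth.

Inverted interval numbers add to nine, so a fourth pairs with a fifth (4 + 5 = 9).
And perfect stays perfect under inversion, so we get a perfect fifth.

P5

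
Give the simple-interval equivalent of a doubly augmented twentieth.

Subtracting seven from the interval number removes an octave: 20 − 14 = 6.
That makes a doubly augmented twentieth a compound doubly augmented sixth — 2 octaves plus a doubly augmented sixth.

doubly augmented 6th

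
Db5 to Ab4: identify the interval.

Descending from Db5 to Ab4 is the same interval as ascending Ab4 to Db5.
A to D spans four letter names (A-B-C-D), so the interval is some kind of fourth.
Counting semitones, Ab4→Db5 is 5, which is the perfect fourth.

perfect 4th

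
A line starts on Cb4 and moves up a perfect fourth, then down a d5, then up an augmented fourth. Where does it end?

Up a perfect fourth from Cb4: Fb4 (5 semitones up).
Fb4 down a diminished fifth → Bb3 (6 semitones).
An augmented fourth up from Bb3 is E4.

E4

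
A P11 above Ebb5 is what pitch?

Abb6

Counting four letter names plus an octave up from E lands on A.
A perfect eleventh spans 17 semitones, so from Ebb5 the target pitch is Abb6.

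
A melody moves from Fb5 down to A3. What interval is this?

Descending from Fb5 to A3 is the same interval as ascending A3 to Fb5.
A to F spans six letter names (A-B-C-D-E-F), plus an octave, so the interval is some kind of thirteenth.
A3 to Fb5 spans 19 semitones — two semitones narrower than the major thirteenth (21) — giving a diminished thirteenth.
(Equivalently, a compound diminished sixth: a diminished sixth plus an octave.)

diminished 13th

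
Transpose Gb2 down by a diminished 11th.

Counting four letter names plus an octave down from G lands on D.
Moving 16 semitones down from Gb2 (the size of a diminished eleventh) reaches D1.

D1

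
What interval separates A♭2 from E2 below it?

diminished 4th

Descending from Ab2 to E2 is the same interval as ascending E2 to Ab2.
E to A spans four letter names (E-F-G-A), so the interval is some kind of fourth.
A perfect fourth would be 5 semitones; E2 to Ab2 is 4, one semitone narrower, so the interval is diminished.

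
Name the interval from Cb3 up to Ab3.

C to A spans six letter names (C-D-E-F-G-A), so the interval is some kind of sixth.
The major sixth spans 9 semitones, and Cb3 to Ab3 is exactly 9 semitones — so this is a major sixth.

major sixth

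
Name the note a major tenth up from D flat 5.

Counting three letter names plus an octave up from D lands on F.
A major tenth is 16 semitones; 16 semitones up from Db5 gives F6.

F 6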